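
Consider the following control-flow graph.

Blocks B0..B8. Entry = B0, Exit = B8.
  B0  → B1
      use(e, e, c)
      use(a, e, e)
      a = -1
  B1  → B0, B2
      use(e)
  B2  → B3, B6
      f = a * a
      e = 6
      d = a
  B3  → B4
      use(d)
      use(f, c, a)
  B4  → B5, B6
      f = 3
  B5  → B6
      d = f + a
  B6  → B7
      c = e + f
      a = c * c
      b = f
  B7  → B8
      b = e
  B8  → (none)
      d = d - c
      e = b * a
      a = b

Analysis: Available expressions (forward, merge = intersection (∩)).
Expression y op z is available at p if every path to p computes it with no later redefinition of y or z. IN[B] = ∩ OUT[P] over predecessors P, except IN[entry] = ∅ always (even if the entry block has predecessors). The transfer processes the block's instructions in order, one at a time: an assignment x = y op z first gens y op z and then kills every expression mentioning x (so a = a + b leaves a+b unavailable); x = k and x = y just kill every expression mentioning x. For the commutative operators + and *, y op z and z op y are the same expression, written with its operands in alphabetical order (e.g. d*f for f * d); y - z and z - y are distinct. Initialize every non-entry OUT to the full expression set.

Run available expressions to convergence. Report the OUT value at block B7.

Answer: {c*c, e+f}

Derivation:
Per-block solution:
  B0:  IN={}  OUT={}
  B1:  IN={}  OUT={}
  B2:  IN={}  OUT={a*a}
  B3:  IN={a*a}  OUT={a*a}
  B4:  IN={a*a}  OUT={a*a}
  B5:  IN={a*a}  OUT={a*a, a+f}
  B6:  IN={a*a}  OUT={c*c, e+f}
  B7:  IN={c*c, e+f}  OUT={c*c, e+f}
  B8:  IN={c*c, e+f}  OUT={c*c}

Merge at B7: IN[B7] = OUT[B6] = {c*c, e+f}
Applying B7's transfer function to that IN value gives OUT[B7] (row B7 above).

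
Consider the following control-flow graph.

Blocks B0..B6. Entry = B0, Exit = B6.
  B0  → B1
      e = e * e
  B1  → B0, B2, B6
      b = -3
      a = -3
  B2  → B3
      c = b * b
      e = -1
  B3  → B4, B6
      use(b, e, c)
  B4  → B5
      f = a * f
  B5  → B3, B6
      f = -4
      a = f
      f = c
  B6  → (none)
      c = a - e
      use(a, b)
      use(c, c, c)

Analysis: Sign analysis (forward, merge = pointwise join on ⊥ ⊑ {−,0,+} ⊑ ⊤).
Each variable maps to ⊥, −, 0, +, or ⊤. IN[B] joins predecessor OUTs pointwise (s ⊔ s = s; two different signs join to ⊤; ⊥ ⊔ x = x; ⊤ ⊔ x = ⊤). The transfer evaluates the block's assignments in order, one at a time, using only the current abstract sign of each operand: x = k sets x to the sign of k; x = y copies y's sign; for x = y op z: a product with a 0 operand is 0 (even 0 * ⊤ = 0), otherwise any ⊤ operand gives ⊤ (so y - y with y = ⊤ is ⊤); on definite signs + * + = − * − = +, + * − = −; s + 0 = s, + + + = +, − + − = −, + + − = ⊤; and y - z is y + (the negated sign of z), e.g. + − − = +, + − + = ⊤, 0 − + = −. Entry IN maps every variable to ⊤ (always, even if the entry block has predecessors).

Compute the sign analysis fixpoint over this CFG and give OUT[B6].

Per-block solution:
  B0: | IN=(all ⊤) | OUT=(all ⊤)
  B1: | IN=(all ⊤) | OUT={a:-, b:-; rest ⊤}
  B2: | IN={a:-, b:-; rest ⊤} | OUT={a:-, b:-, c:+, e:-; rest ⊤}
  B3: | IN={a:-, b:-, c:+, e:-; rest ⊤} | OUT={a:-, b:-, c:+, e:-; rest ⊤}
  B4: | IN={a:-, b:-, c:+, e:-; rest ⊤} | OUT={a:-, b:-, c:+, e:-; rest ⊤}
  B5: | IN={a:-, b:-, c:+, e:-; rest ⊤} | OUT={a:-, b:-, c:+, e:-, f:+; rest ⊤}
  B6: | IN={a:-, b:-; rest ⊤} | OUT={a:-, b:-; rest ⊤}

Merge at B6: IN[B6] = OUT[B1] ⊔ OUT[B3] ⊔ OUT[B5] = {a: -, b: -, c: ⊤, d: ⊤, e: ⊤, f: ⊤}
Applying B6's transfer function to that IN value gives OUT[B6] (row B6 above).

Answer: {a: -, b: -, c: ⊤, d: ⊤, e: ⊤, f: ⊤}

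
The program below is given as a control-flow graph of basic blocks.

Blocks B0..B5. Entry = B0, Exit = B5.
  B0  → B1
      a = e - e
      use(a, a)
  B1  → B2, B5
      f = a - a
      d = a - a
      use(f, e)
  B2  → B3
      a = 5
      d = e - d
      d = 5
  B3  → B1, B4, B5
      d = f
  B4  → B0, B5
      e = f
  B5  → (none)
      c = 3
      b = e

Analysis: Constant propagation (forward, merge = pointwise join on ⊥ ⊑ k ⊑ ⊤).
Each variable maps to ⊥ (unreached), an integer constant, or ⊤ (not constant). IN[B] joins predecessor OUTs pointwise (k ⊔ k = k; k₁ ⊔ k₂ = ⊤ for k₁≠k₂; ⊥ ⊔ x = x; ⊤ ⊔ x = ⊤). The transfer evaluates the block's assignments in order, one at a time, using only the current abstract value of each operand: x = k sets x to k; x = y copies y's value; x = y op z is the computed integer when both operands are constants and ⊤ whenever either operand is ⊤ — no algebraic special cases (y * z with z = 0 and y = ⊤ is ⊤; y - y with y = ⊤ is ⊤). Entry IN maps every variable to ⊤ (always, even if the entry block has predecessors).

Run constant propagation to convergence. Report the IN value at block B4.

Answer: {a: 5, b: ⊤, c: ⊤, d: ⊤, e: ⊤, f: ⊤}

Derivation:
Fixpoint table:
  B0:   IN=(all ⊤)   OUT=(all ⊤)
  B1:   IN=(all ⊤)   OUT=(all ⊤)
  B2:   IN=(all ⊤)   OUT={a:5, d:5; rest ⊤}
  B3:   IN={a:5, d:5; rest ⊤}   OUT={a:5; rest ⊤}
  B4:   IN={a:5; rest ⊤}   OUT={a:5; rest ⊤}
  B5:   IN=(all ⊤)   OUT={c:3; rest ⊤}

Merge at B4: IN[B4] = OUT[B3] = {a: 5, b: ⊤, c: ⊤, d: ⊤, e: ⊤, f: ⊤}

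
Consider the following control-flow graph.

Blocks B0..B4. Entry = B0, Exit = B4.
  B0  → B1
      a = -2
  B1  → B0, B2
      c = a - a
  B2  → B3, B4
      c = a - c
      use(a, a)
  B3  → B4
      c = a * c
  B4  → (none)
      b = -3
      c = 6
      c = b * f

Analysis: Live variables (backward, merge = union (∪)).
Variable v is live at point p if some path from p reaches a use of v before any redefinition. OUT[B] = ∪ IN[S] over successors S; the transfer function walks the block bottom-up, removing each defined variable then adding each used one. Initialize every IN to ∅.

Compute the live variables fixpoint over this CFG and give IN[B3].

Converged values:
  B0: | IN={f} | OUT={a, f}
  B1: | IN={a, f} | OUT={a, c, f}
  B2: | IN={a, c, f} | OUT={a, c, f}
  B3: | IN={a, c, f} | OUT={f}
  B4: | IN={f} | OUT={}

Merge at B3: OUT[B3] = IN[B4] = {f}
Applying B3's transfer function to that OUT value gives IN[B3] (row B3 above).

Answer: {a, c, f}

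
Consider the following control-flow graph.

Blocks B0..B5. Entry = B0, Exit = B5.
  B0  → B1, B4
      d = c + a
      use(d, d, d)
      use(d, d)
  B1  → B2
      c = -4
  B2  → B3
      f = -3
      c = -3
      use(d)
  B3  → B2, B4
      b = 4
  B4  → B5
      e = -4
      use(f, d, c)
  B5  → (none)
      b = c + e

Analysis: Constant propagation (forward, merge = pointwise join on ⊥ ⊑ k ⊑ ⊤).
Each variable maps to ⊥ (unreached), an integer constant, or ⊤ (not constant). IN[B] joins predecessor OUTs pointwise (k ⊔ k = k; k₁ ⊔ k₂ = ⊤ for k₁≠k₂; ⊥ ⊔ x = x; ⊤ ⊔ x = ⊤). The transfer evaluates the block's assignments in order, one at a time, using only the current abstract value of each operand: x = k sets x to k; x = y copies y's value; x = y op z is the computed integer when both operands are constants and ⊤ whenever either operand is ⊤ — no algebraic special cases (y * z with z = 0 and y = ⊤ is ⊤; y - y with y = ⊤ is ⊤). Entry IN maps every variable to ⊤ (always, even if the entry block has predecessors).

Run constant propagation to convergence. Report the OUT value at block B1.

Fixpoint table:
  B0: | IN=(all ⊤) | OUT=(all ⊤)
  B1: | IN=(all ⊤) | OUT={c:-4; rest ⊤}
  B2: | IN=(all ⊤) | OUT={c:-3, f:-3; rest ⊤}
  B3: | IN={c:-3, f:-3; rest ⊤} | OUT={b:4, c:-3, f:-3; rest ⊤}
  B4: | IN=(all ⊤) | OUT={e:-4; rest ⊤}
  B5: | IN={e:-4; rest ⊤} | OUT={e:-4; rest ⊤}

Merge at B1: IN[B1] = OUT[B0] = {a: ⊤, b: ⊤, c: ⊤, d: ⊤, e: ⊤, f: ⊤}
Applying B1's transfer function to that IN value gives OUT[B1] (row B1 above).

Answer: {a: ⊤, b: ⊤, c: -4, d: ⊤, e: ⊤, f: ⊤}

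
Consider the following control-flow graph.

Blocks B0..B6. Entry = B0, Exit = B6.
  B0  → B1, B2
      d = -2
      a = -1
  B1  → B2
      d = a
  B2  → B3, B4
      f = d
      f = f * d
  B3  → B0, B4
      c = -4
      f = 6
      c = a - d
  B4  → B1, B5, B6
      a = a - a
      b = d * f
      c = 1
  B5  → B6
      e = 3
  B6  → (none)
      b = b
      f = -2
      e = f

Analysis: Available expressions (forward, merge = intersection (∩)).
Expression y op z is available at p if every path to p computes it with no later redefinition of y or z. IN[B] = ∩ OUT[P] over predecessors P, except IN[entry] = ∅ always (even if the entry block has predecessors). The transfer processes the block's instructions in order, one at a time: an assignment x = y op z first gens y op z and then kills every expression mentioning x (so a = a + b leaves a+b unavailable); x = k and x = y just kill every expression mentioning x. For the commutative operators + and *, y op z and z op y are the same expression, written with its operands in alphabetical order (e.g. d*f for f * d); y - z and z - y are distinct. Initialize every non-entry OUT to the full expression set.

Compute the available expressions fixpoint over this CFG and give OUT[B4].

Converged values:
  B0:  IN={}  OUT={}
  B1:  IN={}  OUT={}
  B2:  IN={}  OUT={}
  B3:  IN={}  OUT={a-d}
  B4:  IN={}  OUT={d*f}
  B5:  IN={d*f}  OUT={d*f}
  B6:  IN={d*f}  OUT={}

Merge at B4: IN[B4] = OUT[B2] ∩ OUT[B3] = {}
Applying B4's transfer function to that IN value gives OUT[B4] (row B4 above).

Answer: {d*f}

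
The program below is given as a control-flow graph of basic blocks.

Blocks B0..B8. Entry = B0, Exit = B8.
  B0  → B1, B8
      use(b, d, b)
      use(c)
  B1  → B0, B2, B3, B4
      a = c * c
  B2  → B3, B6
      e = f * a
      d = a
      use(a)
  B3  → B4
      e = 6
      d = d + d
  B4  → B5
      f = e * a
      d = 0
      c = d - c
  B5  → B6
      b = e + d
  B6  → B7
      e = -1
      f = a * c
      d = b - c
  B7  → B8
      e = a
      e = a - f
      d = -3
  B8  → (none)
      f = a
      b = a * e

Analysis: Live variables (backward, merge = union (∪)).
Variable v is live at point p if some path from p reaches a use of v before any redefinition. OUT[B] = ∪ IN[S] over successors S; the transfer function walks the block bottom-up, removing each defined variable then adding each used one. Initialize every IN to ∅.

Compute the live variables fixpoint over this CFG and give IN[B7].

Fixpoint table:
  B0:  IN={a, b, c, d, e, f}  OUT={a, b, c, d, e, f}
  B1:  IN={b, c, d, e, f}  OUT={a, b, c, d, e, f}
  B2:  IN={a, b, c, f}  OUT={a, b, c, d}
  B3:  IN={a, c, d}  OUT={a, c, e}
  B4:  IN={a, c, e}  OUT={a, c, d, e}
  B5:  IN={a, c, d, e}  OUT={a, b, c}
  B6:  IN={a, b, c}  OUT={a, f}
  B7:  IN={a, f}  OUT={a, e}
  B8:  IN={a, e}  OUT={}

Merge at B7: OUT[B7] = IN[B8] = {a, e}
Applying B7's transfer function to that OUT value gives IN[B7] (row B7 above).

Answer: {a, f}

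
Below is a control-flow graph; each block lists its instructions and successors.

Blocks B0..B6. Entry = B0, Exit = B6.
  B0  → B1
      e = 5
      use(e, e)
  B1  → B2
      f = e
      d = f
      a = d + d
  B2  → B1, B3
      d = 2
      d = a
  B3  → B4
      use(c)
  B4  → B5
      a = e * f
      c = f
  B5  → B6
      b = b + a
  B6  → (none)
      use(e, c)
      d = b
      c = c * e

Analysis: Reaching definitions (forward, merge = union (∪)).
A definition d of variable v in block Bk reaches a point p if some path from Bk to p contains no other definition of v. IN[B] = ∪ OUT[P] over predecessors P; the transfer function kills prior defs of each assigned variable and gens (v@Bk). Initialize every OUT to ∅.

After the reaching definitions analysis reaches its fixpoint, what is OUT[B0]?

Answer: {e@B0}

Working:
Per-block solution:
  B0:  IN={}  OUT={e@B0}
  B1:  IN={a@B1, d@B2, e@B0, f@B1}  OUT={a@B1, d@B1, e@B0, f@B1}
  B2:  IN={a@B1, d@B1, e@B0, f@B1}  OUT={a@B1, d@B2, e@B0, f@B1}
  B3:  IN={a@B1, d@B2, e@B0, f@B1}  OUT={a@B1, d@B2, e@B0, f@B1}
  B4:  IN={a@B1, d@B2, e@B0, f@B1}  OUT={a@B4, c@B4, d@B2, e@B0, f@B1}
  B5:  IN={a@B4, c@B4, d@B2, e@B0, f@B1}  OUT={a@B4, b@B5, c@B4, d@B2, e@B0, f@B1}
  B6:  IN={a@B4, b@B5, c@B4, d@B2, e@B0, f@B1}  OUT={a@B4, b@B5, c@B6, d@B6, e@B0, f@B1}

B0 is the boundary node: IN[B0] = {}
Applying B0's transfer function to that IN value gives OUT[B0] (row B0 above).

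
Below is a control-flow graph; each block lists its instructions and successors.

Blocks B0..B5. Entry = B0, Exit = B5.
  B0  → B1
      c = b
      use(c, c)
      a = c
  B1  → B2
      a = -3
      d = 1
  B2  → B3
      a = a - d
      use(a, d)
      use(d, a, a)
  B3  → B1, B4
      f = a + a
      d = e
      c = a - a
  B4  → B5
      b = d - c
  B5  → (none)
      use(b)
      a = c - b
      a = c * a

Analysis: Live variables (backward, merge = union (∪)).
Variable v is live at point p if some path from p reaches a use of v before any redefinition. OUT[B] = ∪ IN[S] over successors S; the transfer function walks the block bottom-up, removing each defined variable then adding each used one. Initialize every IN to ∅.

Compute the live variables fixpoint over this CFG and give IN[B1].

Per-block solution:
  B0:   IN={b, e}   OUT={e}
  B1:   IN={e}   OUT={a, d, e}
  B2:   IN={a, d, e}   OUT={a, e}
  B3:   IN={a, e}   OUT={c, d, e}
  B4:   IN={c, d}   OUT={b, c}
  B5:   IN={b, c}   OUT={}

Merge at B1: OUT[B1] = IN[B2] = {a, d, e}
Applying B1's transfer function to that OUT value gives IN[B1] (row B1 above).

Answer: {e}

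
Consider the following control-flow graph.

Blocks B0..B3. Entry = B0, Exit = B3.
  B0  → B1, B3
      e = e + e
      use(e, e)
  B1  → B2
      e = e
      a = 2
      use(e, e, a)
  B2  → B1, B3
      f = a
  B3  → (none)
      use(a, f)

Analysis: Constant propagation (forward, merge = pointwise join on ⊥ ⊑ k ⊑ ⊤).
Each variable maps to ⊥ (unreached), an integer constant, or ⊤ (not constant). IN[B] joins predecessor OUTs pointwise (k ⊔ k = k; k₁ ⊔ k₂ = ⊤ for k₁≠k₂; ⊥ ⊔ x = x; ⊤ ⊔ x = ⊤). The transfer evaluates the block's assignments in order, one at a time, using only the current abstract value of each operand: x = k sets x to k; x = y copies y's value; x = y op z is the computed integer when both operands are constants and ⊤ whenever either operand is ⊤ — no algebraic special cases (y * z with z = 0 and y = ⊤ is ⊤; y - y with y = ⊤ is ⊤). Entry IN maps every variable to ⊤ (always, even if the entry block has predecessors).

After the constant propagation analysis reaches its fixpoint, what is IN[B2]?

Answer: {a: 2, b: ⊤, c: ⊤, d: ⊤, e: ⊤, f: ⊤}

Derivation:
Fixpoint table:
  B0:  IN=(all ⊤)  OUT=(all ⊤)
  B1:  IN=(all ⊤)  OUT={a:2; rest ⊤}
  B2:  IN={a:2; rest ⊤}  OUT={a:2, f:2; rest ⊤}
  B3:  IN=(all ⊤)  OUT=(all ⊤)

Merge at B2: IN[B2] = OUT[B1] = {a: 2, b: ⊤, c: ⊤, d: ⊤, e: ⊤, f: ⊤}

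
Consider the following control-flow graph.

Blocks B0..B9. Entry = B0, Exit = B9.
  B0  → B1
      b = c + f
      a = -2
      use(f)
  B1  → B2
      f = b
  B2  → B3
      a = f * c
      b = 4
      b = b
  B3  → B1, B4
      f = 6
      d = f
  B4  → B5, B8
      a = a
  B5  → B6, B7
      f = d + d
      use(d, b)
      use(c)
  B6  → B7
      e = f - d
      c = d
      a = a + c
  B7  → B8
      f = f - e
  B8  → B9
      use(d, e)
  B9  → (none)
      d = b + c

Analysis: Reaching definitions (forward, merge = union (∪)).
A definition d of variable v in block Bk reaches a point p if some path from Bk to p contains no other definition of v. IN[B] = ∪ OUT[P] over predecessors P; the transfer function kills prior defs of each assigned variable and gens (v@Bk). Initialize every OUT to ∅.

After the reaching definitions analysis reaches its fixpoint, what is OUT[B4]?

Answer: {a@B4, b@B2, d@B3, f@B3}

Trace:
Per-block solution:
  B0:   IN={}   OUT={a@B0, b@B0}
  B1:   IN={a@B0, a@B2, b@B0, b@B2, d@B3, f@B3}   OUT={a@B0, a@B2, b@B0, b@B2, d@B3, f@B1}
  B2:   IN={a@B0, a@B2, b@B0, b@B2, d@B3, f@B1}   OUT={a@B2, b@B2, d@B3, f@B1}
  B3:   IN={a@B2, b@B2, d@B3, f@B1}   OUT={a@B2, b@B2, d@B3, f@B3}
  B4:   IN={a@B2, b@B2, d@B3, f@B3}   OUT={a@B4, b@B2, d@B3, f@B3}
  B5:   IN={a@B4, b@B2, d@B3, f@B3}   OUT={a@B4, b@B2, d@B3, f@B5}
  B6:   IN={a@B4, b@B2, d@B3, f@B5}   OUT={a@B6, b@B2, c@B6, d@B3, e@B6, f@B5}
  B7:   IN={a@B4, a@B6, b@B2, c@B6, d@B3, e@B6, f@B5}   OUT={a@B4, a@B6, b@B2, c@B6, d@B3, e@B6, f@B7}
  B8:   IN={a@B4, a@B6, b@B2, c@B6, d@B3, e@B6, f@B3, f@B7}   OUT={a@B4, a@B6, b@B2, c@B6, d@B3, e@B6, f@B3, f@B7}
  B9:   IN={a@B4, a@B6, b@B2, c@B6, d@B3, e@B6, f@B3, f@B7}   OUT={a@B4, a@B6, b@B2, c@B6, d@B9, e@B6, f@B3, f@B7}

Merge at B4: IN[B4] = OUT[B3] = {a@B2, b@B2, d@B3, f@B3}
Applying B4's transfer function to that IN value gives OUT[B4] (row B4 above).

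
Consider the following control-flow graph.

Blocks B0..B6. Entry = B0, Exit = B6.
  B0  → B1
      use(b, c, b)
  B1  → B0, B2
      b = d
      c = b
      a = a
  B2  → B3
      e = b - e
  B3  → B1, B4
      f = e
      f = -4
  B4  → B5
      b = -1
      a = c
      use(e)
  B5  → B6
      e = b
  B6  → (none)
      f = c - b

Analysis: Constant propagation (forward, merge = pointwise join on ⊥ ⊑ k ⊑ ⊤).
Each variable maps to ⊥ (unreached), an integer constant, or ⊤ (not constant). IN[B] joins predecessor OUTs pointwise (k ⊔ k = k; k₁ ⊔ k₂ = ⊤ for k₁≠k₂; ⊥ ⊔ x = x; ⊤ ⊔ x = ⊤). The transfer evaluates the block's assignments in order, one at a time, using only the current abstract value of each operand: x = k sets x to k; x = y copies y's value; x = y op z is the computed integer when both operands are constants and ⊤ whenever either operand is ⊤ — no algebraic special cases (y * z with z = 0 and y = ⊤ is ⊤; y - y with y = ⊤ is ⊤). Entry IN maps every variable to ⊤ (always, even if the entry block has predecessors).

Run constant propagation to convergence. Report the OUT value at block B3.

Converged values:
  B0: | IN=(all ⊤) | OUT=(all ⊤)
  B1: | IN=(all ⊤) | OUT=(all ⊤)
  B2: | IN=(all ⊤) | OUT=(all ⊤)
  B3: | IN=(all ⊤) | OUT={f:-4; rest ⊤}
  B4: | IN={f:-4; rest ⊤} | OUT={b:-1, f:-4; rest ⊤}
  B5: | IN={b:-1, f:-4; rest ⊤} | OUT={b:-1, e:-1, f:-4; rest ⊤}
  B6: | IN={b:-1, e:-1, f:-4; rest ⊤} | OUT={b:-1, e:-1; rest ⊤}

Merge at B3: IN[B3] = OUT[B2] = {a: ⊤, b: ⊤, c: ⊤, d: ⊤, e: ⊤, f: ⊤}
Applying B3's transfer function to that IN value gives OUT[B3] (row B3 above).

Answer: {a: ⊤, b: ⊤, c: ⊤, d: ⊤, e: ⊤, f: -4}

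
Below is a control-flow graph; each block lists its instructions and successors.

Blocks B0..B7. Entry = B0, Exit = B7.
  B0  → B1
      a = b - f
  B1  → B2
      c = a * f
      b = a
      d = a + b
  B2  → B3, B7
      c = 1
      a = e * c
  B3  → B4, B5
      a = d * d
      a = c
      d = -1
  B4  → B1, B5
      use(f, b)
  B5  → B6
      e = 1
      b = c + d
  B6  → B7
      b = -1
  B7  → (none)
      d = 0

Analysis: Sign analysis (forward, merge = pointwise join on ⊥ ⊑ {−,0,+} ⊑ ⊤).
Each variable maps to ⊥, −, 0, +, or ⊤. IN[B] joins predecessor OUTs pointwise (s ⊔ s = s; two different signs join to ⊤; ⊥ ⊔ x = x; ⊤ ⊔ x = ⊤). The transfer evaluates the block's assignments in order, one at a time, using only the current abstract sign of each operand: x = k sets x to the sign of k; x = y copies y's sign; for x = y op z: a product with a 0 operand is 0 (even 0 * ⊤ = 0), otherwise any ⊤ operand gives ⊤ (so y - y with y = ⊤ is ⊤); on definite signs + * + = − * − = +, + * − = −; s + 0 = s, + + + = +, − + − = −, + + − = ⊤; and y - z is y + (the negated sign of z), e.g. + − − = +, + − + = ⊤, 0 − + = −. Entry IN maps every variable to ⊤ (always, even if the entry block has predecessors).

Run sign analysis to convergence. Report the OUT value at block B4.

Answer: {a: +, b: ⊤, c: +, d: -, e: ⊤, f: ⊤}

Working:
Converged values:
  B0:   IN=(all ⊤)   OUT=(all ⊤)
  B1:   IN=(all ⊤)   OUT=(all ⊤)
  B2:   IN=(all ⊤)   OUT={c:+; rest ⊤}
  B3:   IN={c:+; rest ⊤}   OUT={a:+, c:+, d:-; rest ⊤}
  B4:   IN={a:+, c:+, d:-; rest ⊤}   OUT={a:+, c:+, d:-; rest ⊤}
  B5:   IN={a:+, c:+, d:-; rest ⊤}   OUT={a:+, c:+, d:-, e:+; rest ⊤}
  B6:   IN={a:+, c:+, d:-, e:+; rest ⊤}   OUT={a:+, b:-, c:+, d:-, e:+; rest ⊤}
  B7:   IN={c:+; rest ⊤}   OUT={c:+, d:0; rest ⊤}

Merge at B4: IN[B4] = OUT[B3] = {a: +, b: ⊤, c: +, d: -, e: ⊤, f: ⊤}
Applying B4's transfer function to that IN value gives OUT[B4] (row B4 above).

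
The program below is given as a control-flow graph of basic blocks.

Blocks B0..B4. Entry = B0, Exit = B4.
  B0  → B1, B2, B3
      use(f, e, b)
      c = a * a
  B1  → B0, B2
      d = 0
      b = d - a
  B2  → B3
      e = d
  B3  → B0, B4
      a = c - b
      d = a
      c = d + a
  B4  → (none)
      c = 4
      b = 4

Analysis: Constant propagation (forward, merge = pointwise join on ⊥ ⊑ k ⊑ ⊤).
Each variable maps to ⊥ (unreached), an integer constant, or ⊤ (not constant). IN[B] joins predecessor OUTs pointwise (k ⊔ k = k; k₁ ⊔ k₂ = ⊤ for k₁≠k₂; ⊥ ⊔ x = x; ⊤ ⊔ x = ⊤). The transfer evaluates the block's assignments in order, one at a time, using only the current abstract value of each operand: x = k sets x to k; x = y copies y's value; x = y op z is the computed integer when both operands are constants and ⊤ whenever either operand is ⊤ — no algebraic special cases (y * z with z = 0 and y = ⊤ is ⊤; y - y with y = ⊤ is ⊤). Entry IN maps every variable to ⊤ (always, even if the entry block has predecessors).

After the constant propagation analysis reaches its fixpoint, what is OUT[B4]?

Answer: {a: ⊤, b: 4, c: 4, d: ⊤, e: ⊤, f: ⊤}

Derivation:
Fixpoint table:
  B0:   IN=(all ⊤)   OUT=(all ⊤)
  B1:   IN=(all ⊤)   OUT={d:0; rest ⊤}
  B2:   IN=(all ⊤)   OUT=(all ⊤)
  B3:   IN=(all ⊤)   OUT=(all ⊤)
  B4:   IN=(all ⊤)   OUT={b:4, c:4; rest ⊤}

Merge at B4: IN[B4] = OUT[B3] = {a: ⊤, b: ⊤, c: ⊤, d: ⊤, e: ⊤, f: ⊤}
Applying B4's transfer function to that IN value gives OUT[B4] (row B4 above).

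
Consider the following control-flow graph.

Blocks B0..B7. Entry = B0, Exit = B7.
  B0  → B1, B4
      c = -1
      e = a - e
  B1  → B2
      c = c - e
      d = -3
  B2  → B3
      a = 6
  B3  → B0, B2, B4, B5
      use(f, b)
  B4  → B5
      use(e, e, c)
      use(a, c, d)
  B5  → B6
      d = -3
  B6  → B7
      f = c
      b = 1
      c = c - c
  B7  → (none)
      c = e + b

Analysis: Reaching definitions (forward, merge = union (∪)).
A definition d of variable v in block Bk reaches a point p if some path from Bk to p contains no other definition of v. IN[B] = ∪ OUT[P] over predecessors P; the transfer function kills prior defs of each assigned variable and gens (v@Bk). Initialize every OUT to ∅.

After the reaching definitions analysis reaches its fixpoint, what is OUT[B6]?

Per-block solution:
  B0:  IN={a@B2, c@B1, d@B1, e@B0}  OUT={a@B2, c@B0, d@B1, e@B0}
  B1:  IN={a@B2, c@B0, d@B1, e@B0}  OUT={a@B2, c@B1, d@B1, e@B0}
  B2:  IN={a@B2, c@B1, d@B1, e@B0}  OUT={a@B2, c@B1, d@B1, e@B0}
  B3:  IN={a@B2, c@B1, d@B1, e@B0}  OUT={a@B2, c@B1, d@B1, e@B0}
  B4:  IN={a@B2, c@B0, c@B1, d@B1, e@B0}  OUT={a@B2, c@B0, c@B1, d@B1, e@B0}
  B5:  IN={a@B2, c@B0, c@B1, d@B1, e@B0}  OUT={a@B2, c@B0, c@B1, d@B5, e@B0}
  B6:  IN={a@B2, c@B0, c@B1, d@B5, e@B0}  OUT={a@B2, b@B6, c@B6, d@B5, e@B0, f@B6}
  B7:  IN={a@B2, b@B6, c@B6, d@B5, e@B0, f@B6}  OUT={a@B2, b@B6, c@B7, d@B5, e@B0, f@B6}

Merge at B6: IN[B6] = OUT[B5] = {a@B2, c@B0, c@B1, d@B5, e@B0}
Applying B6's transfer function to that IN value gives OUT[B6] (row B6 above).

Answer: {a@B2, b@B6, c@B6, d@B5, e@B0, f@B6}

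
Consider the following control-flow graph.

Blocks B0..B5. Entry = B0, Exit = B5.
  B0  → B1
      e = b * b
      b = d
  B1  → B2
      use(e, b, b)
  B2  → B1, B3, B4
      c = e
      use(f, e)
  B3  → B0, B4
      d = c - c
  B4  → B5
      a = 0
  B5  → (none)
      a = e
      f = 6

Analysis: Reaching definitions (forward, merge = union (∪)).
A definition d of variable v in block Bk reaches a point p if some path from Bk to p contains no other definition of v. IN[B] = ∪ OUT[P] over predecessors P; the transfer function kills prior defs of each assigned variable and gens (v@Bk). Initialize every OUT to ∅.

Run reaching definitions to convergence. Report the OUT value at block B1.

Answer: {b@B0, c@B2, d@B3, e@B0}

Trace:
Per-block solution:
  B0:  IN={b@B0, c@B2, d@B3, e@B0}  OUT={b@B0, c@B2, d@B3, e@B0}
  B1:  IN={b@B0, c@B2, d@B3, e@B0}  OUT={b@B0, c@B2, d@B3, e@B0}
  B2:  IN={b@B0, c@B2, d@B3, e@B0}  OUT={b@B0, c@B2, d@B3, e@B0}
  B3:  IN={b@B0, c@B2, d@B3, e@B0}  OUT={b@B0, c@B2, d@B3, e@B0}
  B4:  IN={b@B0, c@B2, d@B3, e@B0}  OUT={a@B4, b@B0, c@B2, d@B3, e@B0}
  B5:  IN={a@B4, b@B0, c@B2, d@B3, e@B0}  OUT={a@B5, b@B0, c@B2, d@B3, e@B0, f@B5}

Merge at B1: IN[B1] = OUT[B0] ⊔ OUT[B2] = {b@B0, c@B2, d@B3, e@B0}
Applying B1's transfer function to that IN value gives OUT[B1] (row B1 above).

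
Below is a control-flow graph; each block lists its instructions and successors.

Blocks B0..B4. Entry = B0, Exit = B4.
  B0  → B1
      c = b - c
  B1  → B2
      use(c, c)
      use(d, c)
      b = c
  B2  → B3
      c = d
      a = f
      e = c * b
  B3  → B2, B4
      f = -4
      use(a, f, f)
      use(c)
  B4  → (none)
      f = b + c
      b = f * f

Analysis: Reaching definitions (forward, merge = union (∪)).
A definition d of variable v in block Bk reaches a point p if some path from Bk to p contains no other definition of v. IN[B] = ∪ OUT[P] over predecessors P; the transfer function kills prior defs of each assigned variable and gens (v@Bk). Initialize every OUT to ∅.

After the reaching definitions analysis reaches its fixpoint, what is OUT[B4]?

Converged values:
  B0: | IN={} | OUT={c@B0}
  B1: | IN={c@B0} | OUT={b@B1, c@B0}
  B2: | IN={a@B2, b@B1, c@B0, c@B2, e@B2, f@B3} | OUT={a@B2, b@B1, c@B2, e@B2, f@B3}
  B3: | IN={a@B2, b@B1, c@B2, e@B2, f@B3} | OUT={a@B2, b@B1, c@B2, e@B2, f@B3}
  B4: | IN={a@B2, b@B1, c@B2, e@B2, f@B3} | OUT={a@B2, b@B4, c@B2, e@B2, f@B4}

Merge at B4: IN[B4] = OUT[B3] = {a@B2, b@B1, c@B2, e@B2, f@B3}
Applying B4's transfer function to that IN value gives OUT[B4] (row B4 above).

Answer: {a@B2, b@B4, c@B2, e@B2, f@B4}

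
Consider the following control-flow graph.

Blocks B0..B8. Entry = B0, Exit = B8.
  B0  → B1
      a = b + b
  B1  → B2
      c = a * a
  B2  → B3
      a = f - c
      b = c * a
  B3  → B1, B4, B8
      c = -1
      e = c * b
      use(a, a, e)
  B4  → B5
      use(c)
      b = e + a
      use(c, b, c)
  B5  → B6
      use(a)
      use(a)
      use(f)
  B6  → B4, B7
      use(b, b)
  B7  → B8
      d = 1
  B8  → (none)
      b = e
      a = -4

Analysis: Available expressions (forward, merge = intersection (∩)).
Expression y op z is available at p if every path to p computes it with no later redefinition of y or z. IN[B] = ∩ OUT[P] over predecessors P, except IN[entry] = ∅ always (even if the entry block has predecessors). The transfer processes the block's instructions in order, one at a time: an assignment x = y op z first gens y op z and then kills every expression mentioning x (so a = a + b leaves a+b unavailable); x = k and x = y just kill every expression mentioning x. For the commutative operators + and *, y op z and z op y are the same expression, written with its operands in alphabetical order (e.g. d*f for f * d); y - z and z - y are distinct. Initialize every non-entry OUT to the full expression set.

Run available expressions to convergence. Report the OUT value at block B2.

Fixpoint table:
  B0:  IN={}  OUT={b+b}
  B1:  IN={}  OUT={a*a}
  B2:  IN={a*a}  OUT={a*c, f-c}
  B3:  IN={a*c, f-c}  OUT={b*c}
  B4:  IN={}  OUT={a+e}
  B5:  IN={a+e}  OUT={a+e}
  B6:  IN={a+e}  OUT={a+e}
  B7:  IN={a+e}  OUT={a+e}
  B8:  IN={}  OUT={}

Merge at B2: IN[B2] = OUT[B1] = {a*a}
Applying B2's transfer function to that IN value gives OUT[B2] (row B2 above).

Answer: {a*c, f-c}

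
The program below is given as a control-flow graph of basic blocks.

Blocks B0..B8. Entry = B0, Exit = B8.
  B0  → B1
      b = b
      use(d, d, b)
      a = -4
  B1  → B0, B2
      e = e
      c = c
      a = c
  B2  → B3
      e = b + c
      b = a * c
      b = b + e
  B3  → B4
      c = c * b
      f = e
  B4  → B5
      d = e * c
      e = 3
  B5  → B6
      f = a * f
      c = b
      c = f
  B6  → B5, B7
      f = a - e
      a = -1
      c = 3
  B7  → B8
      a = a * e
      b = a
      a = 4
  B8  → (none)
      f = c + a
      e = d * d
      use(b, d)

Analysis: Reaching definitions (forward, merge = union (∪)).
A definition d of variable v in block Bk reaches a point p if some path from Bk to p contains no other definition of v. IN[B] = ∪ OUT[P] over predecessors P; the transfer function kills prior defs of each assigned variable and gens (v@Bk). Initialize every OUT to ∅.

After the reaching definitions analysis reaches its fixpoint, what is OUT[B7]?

Answer: {a@B7, b@B7, c@B6, d@B4, e@B4, f@B6}

Trace:
Fixpoint table:
  B0:   IN={a@B1, b@B0, c@B1, e@B1}   OUT={a@B0, b@B0, c@B1, e@B1}
  B1:   IN={a@B0, b@B0, c@B1, e@B1}   OUT={a@B1, b@B0, c@B1, e@B1}
  B2:   IN={a@B1, b@B0, c@B1, e@B1}   OUT={a@B1, b@B2, c@B1, e@B2}
  B3:   IN={a@B1, b@B2, c@B1, e@B2}   OUT={a@B1, b@B2, c@B3, e@B2, f@B3}
  B4:   IN={a@B1, b@B2, c@B3, e@B2, f@B3}   OUT={a@B1, b@B2, c@B3, d@B4, e@B4, f@B3}
  B5:   IN={a@B1, a@B6, b@B2, c@B3, c@B6, d@B4, e@B4, f@B3, f@B6}   OUT={a@B1, a@B6, b@B2, c@B5, d@B4, e@B4, f@B5}
  B6:   IN={a@B1, a@B6, b@B2, c@B5, d@B4, e@B4, f@B5}   OUT={a@B6, b@B2, c@B6, d@B4, e@B4, f@B6}
  B7:   IN={a@B6, b@B2, c@B6, d@B4, e@B4, f@B6}   OUT={a@B7, b@B7, c@B6, d@B4, e@B4, f@B6}
  B8:   IN={a@B7, b@B7, c@B6, d@B4, e@B4, f@B6}   OUT={a@B7, b@B7, c@B6, d@B4, e@B8, f@B8}

Merge at B7: IN[B7] = OUT[B6] = {a@B6, b@B2, c@B6, d@B4, e@B4, f@B6}
Applying B7's transfer function to that IN value gives OUT[B7] (row B7 above).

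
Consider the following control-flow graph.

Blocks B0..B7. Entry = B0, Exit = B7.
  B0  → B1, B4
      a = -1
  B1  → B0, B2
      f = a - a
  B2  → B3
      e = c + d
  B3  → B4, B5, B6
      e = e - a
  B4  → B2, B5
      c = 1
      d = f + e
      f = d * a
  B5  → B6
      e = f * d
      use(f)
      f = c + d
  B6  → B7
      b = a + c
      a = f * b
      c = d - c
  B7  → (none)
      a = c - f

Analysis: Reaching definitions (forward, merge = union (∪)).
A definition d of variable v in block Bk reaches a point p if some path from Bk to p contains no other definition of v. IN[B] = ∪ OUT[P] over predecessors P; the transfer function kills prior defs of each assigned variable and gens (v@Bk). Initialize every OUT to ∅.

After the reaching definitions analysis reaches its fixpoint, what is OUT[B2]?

Per-block solution:
  B0:   IN={a@B0, f@B1}   OUT={a@B0, f@B1}
  B1:   IN={a@B0, f@B1}   OUT={a@B0, f@B1}
  B2:   IN={a@B0, c@B4, d@B4, e@B3, f@B1, f@B4}   OUT={a@B0, c@B4, d@B4, e@B2, f@B1, f@B4}
  B3:   IN={a@B0, c@B4, d@B4, e@B2, f@B1, f@B4}   OUT={a@B0, c@B4, d@B4, e@B3, f@B1, f@B4}
  B4:   IN={a@B0, c@B4, d@B4, e@B3, f@B1, f@B4}   OUT={a@B0, c@B4, d@B4, e@B3, f@B4}
  B5:   IN={a@B0, c@B4, d@B4, e@B3, f@B1, f@B4}   OUT={a@B0, c@B4, d@B4, e@B5, f@B5}
  B6:   IN={a@B0, c@B4, d@B4, e@B3, e@B5, f@B1, f@B4, f@B5}   OUT={a@B6, b@B6, c@B6, d@B4, e@B3, e@B5, f@B1, f@B4, f@B5}
  B7:   IN={a@B6, b@B6, c@B6, d@B4, e@B3, e@B5, f@B1, f@B4, f@B5}   OUT={a@B7, b@B6, c@B6, d@B4, e@B3, e@B5, f@B1, f@B4, f@B5}

Merge at B2: IN[B2] = OUT[B1] ⊔ OUT[B4] = {a@B0, c@B4, d@B4, e@B3, f@B1, f@B4}
Applying B2's transfer function to that IN value gives OUT[B2] (row B2 above).

Answer: {a@B0, c@B4, d@B4, e@B2, f@B1, f@B4}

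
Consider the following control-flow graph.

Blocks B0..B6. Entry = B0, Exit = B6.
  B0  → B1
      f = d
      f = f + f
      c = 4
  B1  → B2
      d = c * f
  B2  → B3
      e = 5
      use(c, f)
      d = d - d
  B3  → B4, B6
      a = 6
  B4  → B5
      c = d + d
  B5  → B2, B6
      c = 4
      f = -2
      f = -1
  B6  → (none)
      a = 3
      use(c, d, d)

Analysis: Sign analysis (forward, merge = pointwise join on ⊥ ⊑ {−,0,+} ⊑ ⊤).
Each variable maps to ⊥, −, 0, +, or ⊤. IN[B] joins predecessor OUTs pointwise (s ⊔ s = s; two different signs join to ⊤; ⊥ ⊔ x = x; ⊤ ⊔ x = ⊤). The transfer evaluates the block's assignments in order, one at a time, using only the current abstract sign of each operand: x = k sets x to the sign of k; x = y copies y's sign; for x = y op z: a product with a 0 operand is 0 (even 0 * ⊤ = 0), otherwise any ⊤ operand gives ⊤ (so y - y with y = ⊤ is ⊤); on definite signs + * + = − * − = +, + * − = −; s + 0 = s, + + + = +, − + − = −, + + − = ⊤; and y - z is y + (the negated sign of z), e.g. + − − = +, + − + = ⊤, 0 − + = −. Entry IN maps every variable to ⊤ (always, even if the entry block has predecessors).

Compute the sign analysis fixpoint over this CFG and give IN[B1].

Per-block solution:
  B0: | IN=(all ⊤) | OUT={c:+; rest ⊤}
  B1: | IN={c:+; rest ⊤} | OUT={c:+; rest ⊤}
  B2: | IN={c:+; rest ⊤} | OUT={c:+, e:+; rest ⊤}
  B3: | IN={c:+, e:+; rest ⊤} | OUT={a:+, c:+, e:+; rest ⊤}
  B4: | IN={a:+, c:+, e:+; rest ⊤} | OUT={a:+, e:+; rest ⊤}
  B5: | IN={a:+, e:+; rest ⊤} | OUT={a:+, c:+, e:+, f:-; rest ⊤}
  B6: | IN={a:+, c:+, e:+; rest ⊤} | OUT={a:+, c:+, e:+; rest ⊤}

Merge at B1: IN[B1] = OUT[B0] = {a: ⊤, b: ⊤, c: +, d: ⊤, e: ⊤, f: ⊤}

Answer: {a: ⊤, b: ⊤, c: +, d: ⊤, e: ⊤, f: ⊤}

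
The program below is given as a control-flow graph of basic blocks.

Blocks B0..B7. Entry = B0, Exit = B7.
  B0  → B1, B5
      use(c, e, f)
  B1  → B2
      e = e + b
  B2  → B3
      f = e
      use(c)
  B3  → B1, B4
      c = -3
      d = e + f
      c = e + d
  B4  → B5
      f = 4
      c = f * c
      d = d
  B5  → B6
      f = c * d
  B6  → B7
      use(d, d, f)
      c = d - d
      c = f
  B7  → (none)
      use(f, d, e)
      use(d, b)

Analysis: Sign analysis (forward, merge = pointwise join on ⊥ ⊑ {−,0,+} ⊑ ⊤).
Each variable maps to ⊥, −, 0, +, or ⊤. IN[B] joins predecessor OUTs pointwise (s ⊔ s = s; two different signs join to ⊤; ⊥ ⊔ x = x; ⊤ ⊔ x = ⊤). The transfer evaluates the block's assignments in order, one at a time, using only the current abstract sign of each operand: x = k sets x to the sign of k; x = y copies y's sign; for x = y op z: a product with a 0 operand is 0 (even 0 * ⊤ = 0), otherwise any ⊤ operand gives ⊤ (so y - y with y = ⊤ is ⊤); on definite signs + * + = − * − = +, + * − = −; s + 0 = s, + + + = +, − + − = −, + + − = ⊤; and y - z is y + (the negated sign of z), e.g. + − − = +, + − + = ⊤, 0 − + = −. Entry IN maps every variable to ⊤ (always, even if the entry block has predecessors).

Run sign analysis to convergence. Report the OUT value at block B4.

Fixpoint table:
  B0: | IN=(all ⊤) | OUT=(all ⊤)
  B1: | IN=(all ⊤) | OUT=(all ⊤)
  B2: | IN=(all ⊤) | OUT=(all ⊤)
  B3: | IN=(all ⊤) | OUT=(all ⊤)
  B4: | IN=(all ⊤) | OUT={f:+; rest ⊤}
  B5: | IN=(all ⊤) | OUT=(all ⊤)
  B6: | IN=(all ⊤) | OUT=(all ⊤)
  B7: | IN=(all ⊤) | OUT=(all ⊤)

Merge at B4: IN[B4] = OUT[B3] = {a: ⊤, b: ⊤, c: ⊤, d: ⊤, e: ⊤, f: ⊤}
Applying B4's transfer function to that IN value gives OUT[B4] (row B4 above).

Answer: {a: ⊤, b: ⊤, c: ⊤, d: ⊤, e: ⊤, f: +}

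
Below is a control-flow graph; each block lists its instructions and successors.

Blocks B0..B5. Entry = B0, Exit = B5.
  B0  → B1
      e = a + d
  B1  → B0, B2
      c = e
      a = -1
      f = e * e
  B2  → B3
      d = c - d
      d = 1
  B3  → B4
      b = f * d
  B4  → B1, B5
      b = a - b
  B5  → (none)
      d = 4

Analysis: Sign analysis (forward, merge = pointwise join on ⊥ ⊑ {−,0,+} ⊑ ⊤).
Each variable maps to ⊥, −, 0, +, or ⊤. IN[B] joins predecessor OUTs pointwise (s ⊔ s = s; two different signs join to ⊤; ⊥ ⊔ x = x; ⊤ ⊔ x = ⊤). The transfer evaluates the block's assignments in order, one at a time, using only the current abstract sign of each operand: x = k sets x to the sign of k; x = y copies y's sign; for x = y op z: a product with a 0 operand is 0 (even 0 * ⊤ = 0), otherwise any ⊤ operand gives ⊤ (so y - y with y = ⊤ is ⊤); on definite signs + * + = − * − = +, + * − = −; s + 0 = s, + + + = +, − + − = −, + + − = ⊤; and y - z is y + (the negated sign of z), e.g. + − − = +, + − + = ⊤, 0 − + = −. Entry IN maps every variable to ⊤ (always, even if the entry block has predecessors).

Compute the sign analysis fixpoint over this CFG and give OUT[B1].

Converged values:
  B0: | IN=(all ⊤) | OUT=(all ⊤)
  B1: | IN=(all ⊤) | OUT={a:-; rest ⊤}
  B2: | IN={a:-; rest ⊤} | OUT={a:-, d:+; rest ⊤}
  B3: | IN={a:-, d:+; rest ⊤} | OUT={a:-, d:+; rest ⊤}
  B4: | IN={a:-, d:+; rest ⊤} | OUT={a:-, d:+; rest ⊤}
  B5: | IN={a:-, d:+; rest ⊤} | OUT={a:-, d:+; rest ⊤}

Merge at B1: IN[B1] = OUT[B0] ⊔ OUT[B4] = {a: ⊤, b: ⊤, c: ⊤, d: ⊤, e: ⊤, f: ⊤}
Applying B1's transfer function to that IN value gives OUT[B1] (row B1 above).

Answer: {a: -, b: ⊤, c: ⊤, d: ⊤, e: ⊤, f: ⊤}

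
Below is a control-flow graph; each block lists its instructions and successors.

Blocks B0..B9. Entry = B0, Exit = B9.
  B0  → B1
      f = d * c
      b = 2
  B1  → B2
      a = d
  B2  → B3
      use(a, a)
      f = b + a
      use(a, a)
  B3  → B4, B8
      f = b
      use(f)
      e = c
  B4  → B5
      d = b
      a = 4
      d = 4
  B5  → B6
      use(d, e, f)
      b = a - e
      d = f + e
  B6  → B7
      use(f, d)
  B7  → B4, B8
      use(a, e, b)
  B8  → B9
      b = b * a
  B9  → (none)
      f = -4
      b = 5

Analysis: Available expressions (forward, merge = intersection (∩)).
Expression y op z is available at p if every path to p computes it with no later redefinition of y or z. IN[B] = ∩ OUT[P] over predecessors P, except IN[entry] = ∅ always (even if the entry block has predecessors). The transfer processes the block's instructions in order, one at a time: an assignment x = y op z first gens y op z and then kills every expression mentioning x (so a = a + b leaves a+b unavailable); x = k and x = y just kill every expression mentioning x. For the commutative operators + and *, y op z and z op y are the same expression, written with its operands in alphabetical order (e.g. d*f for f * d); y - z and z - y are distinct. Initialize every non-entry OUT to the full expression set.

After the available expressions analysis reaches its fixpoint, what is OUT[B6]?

Per-block solution:
  B0:   IN={}   OUT={c*d}
  B1:   IN={c*d}   OUT={c*d}
  B2:   IN={c*d}   OUT={a+b, c*d}
  B3:   IN={a+b, c*d}   OUT={a+b, c*d}
  B4:   IN={}   OUT={}
  B5:   IN={}   OUT={a-e, e+f}
  B6:   IN={a-e, e+f}   OUT={a-e, e+f}
  B7:   IN={a-e, e+f}   OUT={a-e, e+f}
  B8:   IN={}   OUT={}
  B9:   IN={}   OUT={}

Merge at B6: IN[B6] = OUT[B5] = {a-e, e+f}
Applying B6's transfer function to that IN value gives OUT[B6] (row B6 above).

Answer: {a-e, e+f}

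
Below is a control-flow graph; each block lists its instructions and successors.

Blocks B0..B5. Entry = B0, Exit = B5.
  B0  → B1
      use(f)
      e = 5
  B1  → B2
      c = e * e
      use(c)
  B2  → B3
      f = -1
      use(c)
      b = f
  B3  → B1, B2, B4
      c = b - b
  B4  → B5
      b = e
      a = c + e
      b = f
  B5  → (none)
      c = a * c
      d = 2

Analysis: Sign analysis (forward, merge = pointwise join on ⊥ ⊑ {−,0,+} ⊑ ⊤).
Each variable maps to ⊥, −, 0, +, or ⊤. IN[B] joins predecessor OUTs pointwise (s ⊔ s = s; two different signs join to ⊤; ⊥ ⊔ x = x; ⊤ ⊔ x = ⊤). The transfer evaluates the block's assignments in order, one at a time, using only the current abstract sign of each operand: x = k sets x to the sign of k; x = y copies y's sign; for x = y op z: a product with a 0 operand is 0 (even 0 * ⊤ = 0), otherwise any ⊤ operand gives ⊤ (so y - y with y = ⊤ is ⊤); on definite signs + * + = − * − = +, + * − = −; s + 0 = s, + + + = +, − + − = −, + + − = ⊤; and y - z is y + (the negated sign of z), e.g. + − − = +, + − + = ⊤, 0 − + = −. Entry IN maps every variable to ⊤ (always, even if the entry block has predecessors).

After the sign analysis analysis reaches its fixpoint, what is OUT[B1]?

Per-block solution:
  B0:   IN=(all ⊤)   OUT={e:+; rest ⊤}
  B1:   IN={e:+; rest ⊤}   OUT={c:+, e:+; rest ⊤}
  B2:   IN={e:+; rest ⊤}   OUT={b:-, e:+, f:-; rest ⊤}
  B3:   IN={b:-, e:+, f:-; rest ⊤}   OUT={b:-, e:+, f:-; rest ⊤}
  B4:   IN={b:-, e:+, f:-; rest ⊤}   OUT={b:-, e:+, f:-; rest ⊤}
  B5:   IN={b:-, e:+, f:-; rest ⊤}   OUT={b:-, d:+, e:+, f:-; rest ⊤}

Merge at B1: IN[B1] = OUT[B0] ⊔ OUT[B3] = {a: ⊤, b: ⊤, c: ⊤, d: ⊤, e: +, f: ⊤}
Applying B1's transfer function to that IN value gives OUT[B1] (row B1 above).

Answer: {a: ⊤, b: ⊤, c: +, d: ⊤, e: +, f: ⊤}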